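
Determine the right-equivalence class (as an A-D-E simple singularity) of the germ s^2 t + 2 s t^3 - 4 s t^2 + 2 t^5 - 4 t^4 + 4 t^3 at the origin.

D_6

The Hessian of f at 0 is [[0, 0], [0, 0]] with rank 0, so corank 2. A Groebner basis of the Jacobian ideal J(f) in C{s,t} is {s^3 - 3*s^2 + 20*s*t - 28*t^2, s^2*t - s^2 + 8*s*t - 12*t^2, -s^2/4 + s*t^2 + 3*s*t - 5*t^2, s*t + t^3 - 2*t^2}; counting standard monomials gives mu = 6. Corank 2; j^3 = t*(s - 2*t)^2 has shape L^2 M (L != M), so D-series; mu = 6 gives D_6.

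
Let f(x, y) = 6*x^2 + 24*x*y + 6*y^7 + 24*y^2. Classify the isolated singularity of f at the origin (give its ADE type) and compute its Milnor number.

The Hessian of f at 0 has rank 1. Corank 1: A-series; mu = 6 gives A_6.

Type A6, Milnor number mu = 6.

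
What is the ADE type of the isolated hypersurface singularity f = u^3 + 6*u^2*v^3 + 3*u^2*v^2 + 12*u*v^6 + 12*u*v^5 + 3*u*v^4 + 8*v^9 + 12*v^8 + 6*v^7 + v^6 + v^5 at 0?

E8

The Hessian of f at 0 is [[0, 0], [0, 0]] with rank 0, so corank 2. A Groebner basis of the Jacobian ideal J(f) in C{u,v} is {u^2/4 + u*v^3 + u*v^2/2, v^4, u^3, u^2*v - u^2/2 - u*v^2}; counting standard monomials gives mu = 8. Corank 2; j^3 = u^3 is a perfect cube, so E-series; the 5-jet and mu = 8 give E_8.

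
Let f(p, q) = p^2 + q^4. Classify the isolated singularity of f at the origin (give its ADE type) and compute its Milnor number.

The Hessian of f at 0 has rank 1. Corank 1: A-series; mu = 3 gives A_3.

Type A_{3}, Milnor number mu = 3.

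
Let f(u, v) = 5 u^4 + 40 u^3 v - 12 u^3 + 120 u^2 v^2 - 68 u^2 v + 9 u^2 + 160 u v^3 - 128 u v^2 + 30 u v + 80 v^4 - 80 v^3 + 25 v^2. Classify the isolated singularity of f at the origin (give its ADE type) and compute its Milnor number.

The Hessian of f at 0 has rank 1. Corank 1: A-series; mu = 3 gives A_3.

Type A3, Milnor number mu = 3.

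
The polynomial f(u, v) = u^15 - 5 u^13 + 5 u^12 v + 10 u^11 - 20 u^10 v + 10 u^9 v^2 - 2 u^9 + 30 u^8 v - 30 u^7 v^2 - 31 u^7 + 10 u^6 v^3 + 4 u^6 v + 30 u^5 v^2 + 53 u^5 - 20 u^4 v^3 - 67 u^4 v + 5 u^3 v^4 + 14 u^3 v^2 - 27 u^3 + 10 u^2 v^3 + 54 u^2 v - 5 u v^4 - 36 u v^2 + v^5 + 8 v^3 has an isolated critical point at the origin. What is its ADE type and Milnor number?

The Hessian of f at 0 has rank 0. Corank 2; j^3 = -(3*u - 2*v)^3 is a perfect cube, so E-series; the 5-jet and mu = 8 give E_8.

Type E8, Milnor number mu = 8.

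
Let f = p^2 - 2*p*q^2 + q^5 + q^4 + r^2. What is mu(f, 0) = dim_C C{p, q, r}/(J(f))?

4

The Hessian of f at 0 has rank 2. Corank 1: A-series; mu = 4 gives A_4.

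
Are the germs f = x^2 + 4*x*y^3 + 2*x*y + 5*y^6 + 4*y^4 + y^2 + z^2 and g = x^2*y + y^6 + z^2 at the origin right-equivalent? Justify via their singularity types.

No.

The Hessian of f at 0 is [[2, 2, 0], [2, 2, 0], [0, 0, 2]] with rank 2, so corank 1. A Groebner basis of the Jacobian ideal J(f) in C{x,y,z} is {x*y^2 - x/2 - y/2, x/2 + y^3 + y/2, x^2 + 2*x*y + y^2, z}; counting standard monomials gives mu = 5. Corank 1: A-series; mu = 5 gives A_5. The Hessian of g at 0 is [[0, 0, 0], [0, 0, 0], [0, 0, 2]] with rank 1, so corank 2. A Groebner basis of the Jacobian ideal J(g) in C{x,y,z} is {x^2/6 + y^5, x^3, x*y, z}; counting standard monomials gives mu = 7. Corank 2; j^3 = x^2*y has shape L^2 M (L != M), so D-series; mu = 7 gives D_7. f is A_5 but g is D_7, hence not right-equivalent.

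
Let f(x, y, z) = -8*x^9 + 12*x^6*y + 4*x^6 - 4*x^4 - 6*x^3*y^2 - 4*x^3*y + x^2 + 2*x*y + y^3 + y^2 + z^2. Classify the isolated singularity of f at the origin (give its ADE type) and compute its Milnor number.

The Hessian of f at 0 has rank 2. Corank 1: A-series; mu = 2 gives A_2.

Type A2, Milnor number mu = 2.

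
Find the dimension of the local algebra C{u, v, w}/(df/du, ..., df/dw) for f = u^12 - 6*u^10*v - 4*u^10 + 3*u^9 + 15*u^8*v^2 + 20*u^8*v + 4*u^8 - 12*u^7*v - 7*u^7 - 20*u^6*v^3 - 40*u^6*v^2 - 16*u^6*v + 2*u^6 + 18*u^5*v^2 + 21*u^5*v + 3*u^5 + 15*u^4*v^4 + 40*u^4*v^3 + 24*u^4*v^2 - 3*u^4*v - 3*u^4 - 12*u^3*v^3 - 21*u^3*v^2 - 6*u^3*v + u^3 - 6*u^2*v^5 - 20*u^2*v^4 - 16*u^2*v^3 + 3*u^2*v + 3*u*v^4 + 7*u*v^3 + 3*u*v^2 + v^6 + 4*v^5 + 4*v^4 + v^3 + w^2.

7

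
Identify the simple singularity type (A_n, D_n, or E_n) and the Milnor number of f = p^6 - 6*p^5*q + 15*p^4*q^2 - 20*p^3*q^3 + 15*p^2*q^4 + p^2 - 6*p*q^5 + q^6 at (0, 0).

Type A_{5}, Milnor number mu = 5.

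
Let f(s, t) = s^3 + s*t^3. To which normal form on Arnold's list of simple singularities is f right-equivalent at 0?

E_{7}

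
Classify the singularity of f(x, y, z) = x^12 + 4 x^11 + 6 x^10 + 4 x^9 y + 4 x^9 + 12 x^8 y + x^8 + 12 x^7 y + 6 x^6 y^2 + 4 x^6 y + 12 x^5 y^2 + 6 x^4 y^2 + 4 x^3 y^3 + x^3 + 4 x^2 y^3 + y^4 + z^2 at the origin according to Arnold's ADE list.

E_{6}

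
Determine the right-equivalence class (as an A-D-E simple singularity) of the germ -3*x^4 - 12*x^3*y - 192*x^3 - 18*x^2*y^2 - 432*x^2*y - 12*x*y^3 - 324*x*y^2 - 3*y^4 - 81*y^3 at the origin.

The Hessian of f at 0 has rank 0. Corank 2; j^3 = -3*(4*x + 3*y)^3 is a perfect cube, so E-series; the 4-jet and mu = 6 give E_6.

E6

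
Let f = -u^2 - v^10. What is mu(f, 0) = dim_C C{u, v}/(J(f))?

The Hessian of f at 0 is [[-2, 0], [0, 0]] with rank 1, so corank 1. A Groebner basis of the Jacobian ideal J(f) in C{u,v} is {v^9, u}; counting standard monomials gives mu = 9. Corank 1: A-series; mu = 9 gives A_9.

9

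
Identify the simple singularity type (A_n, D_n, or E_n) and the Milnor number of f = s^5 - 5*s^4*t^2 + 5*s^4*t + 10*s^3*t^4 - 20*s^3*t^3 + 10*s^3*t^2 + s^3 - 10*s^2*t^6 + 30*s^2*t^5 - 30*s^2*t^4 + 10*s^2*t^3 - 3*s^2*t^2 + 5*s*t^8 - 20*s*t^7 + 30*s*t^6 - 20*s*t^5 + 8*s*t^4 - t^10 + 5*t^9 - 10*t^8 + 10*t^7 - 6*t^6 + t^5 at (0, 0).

Type E_{8}, Milnor number mu = 8.

The Hessian of f at 0 has rank 0. Corank 2; j^3 = s^3 is a perfect cube, so E-series; the 5-jet and mu = 8 give E_8.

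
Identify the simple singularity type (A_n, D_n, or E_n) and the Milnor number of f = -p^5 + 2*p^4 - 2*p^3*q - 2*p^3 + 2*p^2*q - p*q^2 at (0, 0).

Type D4, Milnor number mu = 4.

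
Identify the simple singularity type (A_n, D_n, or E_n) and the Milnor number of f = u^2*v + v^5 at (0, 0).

Type D6, Milnor number mu = 6.

The Hessian of f at 0 is [[0, 0], [0, 0]] with rank 0, so corank 2. A Groebner basis of the Jacobian ideal J(f) in C{u,v} is {u^2/5 + v^4, u^3, u*v}; counting standard monomials gives mu = 6. Corank 2; j^3 = u^2*v has shape L^2 M (L != M), so D-series; mu = 6 gives D_6.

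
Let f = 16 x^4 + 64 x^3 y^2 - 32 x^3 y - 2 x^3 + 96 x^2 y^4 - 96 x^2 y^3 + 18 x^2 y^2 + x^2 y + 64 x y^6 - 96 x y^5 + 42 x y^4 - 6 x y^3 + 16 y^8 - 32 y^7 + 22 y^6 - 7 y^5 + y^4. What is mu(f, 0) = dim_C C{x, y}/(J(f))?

The Hessian of f at 0 has rank 0. Corank 2; j^3 = -x^2*(2*x - y) has shape L^2 M (L != M), so D-series; mu = 5 gives D_5.

5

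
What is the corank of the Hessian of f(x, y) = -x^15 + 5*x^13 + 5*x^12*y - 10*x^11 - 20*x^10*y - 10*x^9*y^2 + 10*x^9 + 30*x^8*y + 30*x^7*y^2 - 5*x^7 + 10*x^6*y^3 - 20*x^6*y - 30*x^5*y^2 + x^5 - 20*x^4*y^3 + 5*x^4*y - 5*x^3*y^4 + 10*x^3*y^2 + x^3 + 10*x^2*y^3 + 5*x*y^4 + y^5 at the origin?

2

Hessian at 0 has rank 0.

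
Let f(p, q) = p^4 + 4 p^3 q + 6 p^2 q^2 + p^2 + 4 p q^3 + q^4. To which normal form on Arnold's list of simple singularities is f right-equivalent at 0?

A3

The Hessian of f at 0 is [[2, 0], [0, 0]] with rank 1, so corank 1. A Groebner basis of the Jacobian ideal J(f) in C{p,q} is {q^3, p}; counting standard monomials gives mu = 3. Corank 1: A-series; mu = 3 gives A_3.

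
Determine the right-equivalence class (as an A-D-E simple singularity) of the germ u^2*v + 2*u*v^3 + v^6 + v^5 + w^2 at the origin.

D_{7}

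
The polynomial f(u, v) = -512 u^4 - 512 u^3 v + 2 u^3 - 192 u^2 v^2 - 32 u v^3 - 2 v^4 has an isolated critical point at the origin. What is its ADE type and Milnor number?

Type E_6, Milnor number mu = 6.

The Hessian of f at 0 is [[0, 0], [0, 0]] with rank 0, so corank 2. A Groebner basis of the Jacobian ideal J(f) in C{u,v} is {v^4, u*v^2 + v^3/12, u^2}; counting standard monomials gives mu = 6. Corank 2; j^3 = 2*u^3 is a perfect cube, so E-series; the 4-jet and mu = 6 give E_6.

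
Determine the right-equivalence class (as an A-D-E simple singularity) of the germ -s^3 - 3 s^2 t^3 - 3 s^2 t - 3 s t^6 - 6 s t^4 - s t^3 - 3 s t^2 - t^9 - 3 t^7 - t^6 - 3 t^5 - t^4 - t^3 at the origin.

The Hessian of f at 0 has rank 0. Corank 2; j^3 = -(s + t)^3 is a perfect cube, so E-series; the 4-jet and mu = 7 give E_7.

E7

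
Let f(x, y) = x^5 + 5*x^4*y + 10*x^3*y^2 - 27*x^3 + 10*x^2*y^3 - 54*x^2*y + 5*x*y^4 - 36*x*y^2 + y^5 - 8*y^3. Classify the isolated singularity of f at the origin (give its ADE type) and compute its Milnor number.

Type E8, Milnor number mu = 8.

The Hessian of f at 0 has rank 0. Corank 2; j^3 = -(3*x + 2*y)^3 is a perfect cube, so E-series; the 5-jet and mu = 8 give E_8.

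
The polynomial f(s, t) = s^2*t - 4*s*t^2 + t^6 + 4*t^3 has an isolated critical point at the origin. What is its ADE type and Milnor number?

Type D_{7}, Milnor number mu = 7.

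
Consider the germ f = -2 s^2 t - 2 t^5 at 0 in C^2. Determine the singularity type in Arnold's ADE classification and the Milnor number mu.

Type D6, Milnor number mu = 6.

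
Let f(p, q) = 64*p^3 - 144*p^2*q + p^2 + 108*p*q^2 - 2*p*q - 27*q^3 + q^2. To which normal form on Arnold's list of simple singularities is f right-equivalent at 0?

The Hessian of f at 0 has rank 1. Corank 1: A-series; mu = 2 gives A_2.

A_2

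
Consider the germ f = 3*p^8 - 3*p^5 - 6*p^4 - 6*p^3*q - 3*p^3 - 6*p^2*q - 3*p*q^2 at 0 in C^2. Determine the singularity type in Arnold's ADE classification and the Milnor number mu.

The Hessian of f at 0 has rank 0. Corank 2; j^3 = -3*p*(p + q)^2 has shape L^2 M (L != M), so D-series; mu = 9 gives D_9.

Type D9, Milnor number mu = 9.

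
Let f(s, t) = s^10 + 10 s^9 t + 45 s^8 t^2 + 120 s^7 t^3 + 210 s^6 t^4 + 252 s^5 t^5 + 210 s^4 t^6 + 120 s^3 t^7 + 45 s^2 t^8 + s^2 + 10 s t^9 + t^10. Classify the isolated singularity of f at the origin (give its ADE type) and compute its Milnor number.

Type A_9, Milnor number mu = 9.

The Hessian of f at 0 is [[2, 0], [0, 0]] with rank 1, so corank 1. A Groebner basis of the Jacobian ideal J(f) in C{s,t} is {t^9, s}; counting standard monomials gives mu = 9. Corank 1: A-series; mu = 9 gives A_9.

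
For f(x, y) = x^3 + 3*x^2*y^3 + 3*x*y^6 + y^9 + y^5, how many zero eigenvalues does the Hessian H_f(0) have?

2

The Hessian at 0 is [[0, 0], [0, 0]] of rank 0; hence corank 2.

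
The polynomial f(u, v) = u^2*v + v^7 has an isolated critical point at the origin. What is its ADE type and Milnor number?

The Hessian of f at 0 has rank 0. Corank 2; j^3 = u^2*v has shape L^2 M (L != M), so D-series; mu = 8 gives D_8.

Type D_{8}, Milnor number mu = 8.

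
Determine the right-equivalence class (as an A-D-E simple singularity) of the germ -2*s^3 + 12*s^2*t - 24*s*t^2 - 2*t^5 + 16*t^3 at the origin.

E_8

The Hessian of f at 0 has rank 0. Corank 2; j^3 = -2*(s - 2*t)^3 is a perfect cube, so E-series; the 5-jet and mu = 8 give E_8.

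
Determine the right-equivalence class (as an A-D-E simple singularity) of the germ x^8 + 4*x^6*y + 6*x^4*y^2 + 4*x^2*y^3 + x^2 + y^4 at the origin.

A_3

The Hessian of f at 0 has rank 1. Corank 1: A-series; mu = 3 gives A_3.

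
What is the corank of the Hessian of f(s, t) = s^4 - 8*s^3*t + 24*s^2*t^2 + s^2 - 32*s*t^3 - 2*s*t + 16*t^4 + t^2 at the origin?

1

Hessian at 0 has rank 1.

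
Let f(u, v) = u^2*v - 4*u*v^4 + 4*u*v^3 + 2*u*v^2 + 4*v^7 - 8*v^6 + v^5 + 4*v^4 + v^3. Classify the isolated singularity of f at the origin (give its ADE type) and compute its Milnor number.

The Hessian of f at 0 has rank 0. Corank 2; j^3 = v*(u + v)^2 has shape L^2 M (L != M), so D-series; mu = 6 gives D_6.

Type D_6, Milnor number mu = 6.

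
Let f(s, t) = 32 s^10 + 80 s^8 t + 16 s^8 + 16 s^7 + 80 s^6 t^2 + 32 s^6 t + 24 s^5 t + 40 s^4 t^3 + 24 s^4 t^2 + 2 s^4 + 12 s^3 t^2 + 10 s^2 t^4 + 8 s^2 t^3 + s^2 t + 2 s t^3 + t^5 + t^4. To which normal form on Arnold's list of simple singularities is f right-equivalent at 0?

D5

The Hessian of f at 0 has rank 0. Corank 2; j^3 = s^2*t has shape L^2 M (L != M), so D-series; mu = 5 gives D_5.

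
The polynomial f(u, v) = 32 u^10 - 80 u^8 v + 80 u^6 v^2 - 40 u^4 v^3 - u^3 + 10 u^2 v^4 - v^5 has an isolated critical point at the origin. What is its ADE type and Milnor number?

Type E_{8}, Milnor number mu = 8.

The Hessian of f at 0 has rank 0. Corank 2; j^3 = -u^3 is a perfect cube, so E-series; the 5-jet and mu = 8 give E_8.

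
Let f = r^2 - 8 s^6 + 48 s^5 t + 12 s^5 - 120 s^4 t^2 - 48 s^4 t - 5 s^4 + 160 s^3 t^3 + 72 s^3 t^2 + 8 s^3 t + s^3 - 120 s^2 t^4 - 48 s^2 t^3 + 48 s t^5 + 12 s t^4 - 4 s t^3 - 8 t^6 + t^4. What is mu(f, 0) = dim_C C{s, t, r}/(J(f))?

6

The Hessian of f at 0 has rank 1. Corank 2; j^3 = s^3 is a perfect cube, so E-series; the 4-jet and mu = 6 give E_6.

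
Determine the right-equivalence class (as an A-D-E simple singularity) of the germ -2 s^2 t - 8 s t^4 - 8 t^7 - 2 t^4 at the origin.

D_{5}

The Hessian of f at 0 is [[0, 0], [0, 0]] with rank 0, so corank 2. A Groebner basis of the Jacobian ideal J(f) in C{s,t} is {s^3, s^2/4 + t^3, s*t}; counting standard monomials gives mu = 5. Corank 2; j^3 = -2*s^2*t has shape L^2 M (L != M), so D-series; mu = 5 gives D_5.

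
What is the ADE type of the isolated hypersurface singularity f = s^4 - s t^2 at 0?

D_5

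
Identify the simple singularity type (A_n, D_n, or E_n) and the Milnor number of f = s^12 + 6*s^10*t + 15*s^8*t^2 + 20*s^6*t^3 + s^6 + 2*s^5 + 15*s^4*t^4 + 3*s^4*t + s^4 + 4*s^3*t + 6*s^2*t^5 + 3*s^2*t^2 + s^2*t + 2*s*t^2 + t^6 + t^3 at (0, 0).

The Hessian of f at 0 is [[0, 0], [0, 0]] with rank 0, so corank 2. A Groebner basis of the Jacobian ideal J(f) in C{s,t} is {-5*s^2/9 - 8*s*t/9 + t^4 + 2*t^3/9 - t^2/3, s^3 - s^2/3 - 7*s*t/3 - 2*t^3/3 - 2*t^2, s^2*t + s*t + t^2, s^2/9 + s*t^2 - 2*s*t/9 + 5*t^3/9 - t^2/3}; counting standard monomials gives mu = 7. Corank 2; j^3 = t*(s + t)^2 has shape L^2 M (L != M), so D-series; mu = 7 gives D_7.

Type D_7, Milnor number mu = 7.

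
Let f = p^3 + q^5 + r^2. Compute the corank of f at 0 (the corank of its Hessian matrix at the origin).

Hessian at 0 has rank 1.

2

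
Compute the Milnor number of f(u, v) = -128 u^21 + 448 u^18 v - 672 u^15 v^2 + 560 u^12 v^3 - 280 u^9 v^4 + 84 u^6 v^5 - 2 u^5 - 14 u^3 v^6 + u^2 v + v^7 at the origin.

8

The Hessian of f at 0 is [[0, 0], [0, 0]] with rank 0, so corank 2. A Groebner basis of the Jacobian ideal J(f) in C{u,v} is {u^2/7 + v^6, u^3, u*v}; counting standard monomials gives mu = 8. Corank 2; j^3 = u^2*v has shape L^2 M (L != M), so D-series; mu = 8 gives D_8.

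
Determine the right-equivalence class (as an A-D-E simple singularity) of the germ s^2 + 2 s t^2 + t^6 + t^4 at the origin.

The Hessian of f at 0 has rank 1. Corank 1: A-series; mu = 5 gives A_5.

A_5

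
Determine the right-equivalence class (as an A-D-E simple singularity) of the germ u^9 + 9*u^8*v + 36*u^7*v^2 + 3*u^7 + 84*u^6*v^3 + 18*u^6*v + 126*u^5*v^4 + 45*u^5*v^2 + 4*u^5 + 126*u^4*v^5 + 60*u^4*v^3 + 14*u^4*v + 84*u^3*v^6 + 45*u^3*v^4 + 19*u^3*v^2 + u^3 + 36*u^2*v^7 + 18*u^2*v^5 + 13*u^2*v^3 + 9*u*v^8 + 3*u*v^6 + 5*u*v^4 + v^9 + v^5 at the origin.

The Hessian of f at 0 is [[0, 0], [0, 0]] with rank 0, so corank 2. A Groebner basis of the Jacobian ideal J(f) in C{u,v} is {u^2/2 + u*v^3, -2*u^2 + v^4, u^3, u^2*v}; counting standard monomials gives mu = 8. Corank 2; j^3 = u^3 is a perfect cube, so E-series; the 5-jet and mu = 8 give E_8.

E8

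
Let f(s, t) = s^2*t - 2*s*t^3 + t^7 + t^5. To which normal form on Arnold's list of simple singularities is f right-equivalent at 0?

The Hessian of f at 0 is [[0, 0], [0, 0]] with rank 0, so corank 2. A Groebner basis of the Jacobian ideal J(f) in C{s,t} is {s^2*t^2 + s^2/7 - s*t^2/7, s^3 + s^2/7 - s*t^2/7, -s*t + t^3}; counting standard monomials gives mu = 8. Corank 2; j^3 = s^2*t has shape L^2 M (L != M), so D-series; mu = 8 gives D_8.

D_8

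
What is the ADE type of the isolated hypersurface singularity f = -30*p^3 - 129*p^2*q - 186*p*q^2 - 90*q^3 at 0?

The Hessian of f at 0 has rank 0. Corank 2; j^3 = -3*(2*p + 3*q)*(5*p^2 + 14*p*q + 10*q^2) splits into three distinct lines over C (the quadratic factor has nonzero discriminant), so D_4.

D_{4}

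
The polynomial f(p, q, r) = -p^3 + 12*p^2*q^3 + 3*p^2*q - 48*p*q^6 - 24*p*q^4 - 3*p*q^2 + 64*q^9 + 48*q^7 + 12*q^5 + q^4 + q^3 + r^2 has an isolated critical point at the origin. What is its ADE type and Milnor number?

Type E6, Milnor number mu = 6.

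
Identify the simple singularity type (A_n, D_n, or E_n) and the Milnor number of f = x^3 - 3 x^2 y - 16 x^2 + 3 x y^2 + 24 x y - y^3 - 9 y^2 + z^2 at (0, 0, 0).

The Hessian of f at 0 is [[-32, 24, 0], [24, -18, 0], [0, 0, 2]] with rank 2, so corank 1. A Groebner basis of the Jacobian ideal J(f) in C{x,y,z} is {y^2, x - 3*y/4, z}; counting standard monomials gives mu = 2. Corank 1: A-series; mu = 2 gives A_2.

Type A2, Milnor number mu = 2.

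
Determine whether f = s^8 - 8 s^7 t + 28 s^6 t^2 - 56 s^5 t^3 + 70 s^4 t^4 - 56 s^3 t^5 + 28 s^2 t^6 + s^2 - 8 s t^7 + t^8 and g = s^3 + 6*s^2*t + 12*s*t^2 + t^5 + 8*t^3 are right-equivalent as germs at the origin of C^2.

No.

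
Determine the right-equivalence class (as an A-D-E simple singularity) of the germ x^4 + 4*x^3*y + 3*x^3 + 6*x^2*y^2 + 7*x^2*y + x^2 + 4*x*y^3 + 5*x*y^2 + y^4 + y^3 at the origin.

The Hessian of f at 0 has rank 1. Corank 1: A-series; mu = 2 gives A_2.

A_{2}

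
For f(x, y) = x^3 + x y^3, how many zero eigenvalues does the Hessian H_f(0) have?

2

Hessian at 0 has rank 0.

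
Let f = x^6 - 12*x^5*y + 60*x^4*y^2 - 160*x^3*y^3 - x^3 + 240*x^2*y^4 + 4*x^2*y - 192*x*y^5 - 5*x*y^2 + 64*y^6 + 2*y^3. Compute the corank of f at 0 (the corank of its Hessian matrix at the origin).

Hessian at 0 has rank 0.

2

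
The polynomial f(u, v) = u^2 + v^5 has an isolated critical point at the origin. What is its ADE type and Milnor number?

The Hessian of f at 0 is [[2, 0], [0, 0]] with rank 1, so corank 1. A Groebner basis of the Jacobian ideal J(f) in C{u,v} is {v^4, u}; counting standard monomials gives mu = 4. Corank 1: A-series; mu = 4 gives A_4.

Type A_4, Milnor number mu = 4.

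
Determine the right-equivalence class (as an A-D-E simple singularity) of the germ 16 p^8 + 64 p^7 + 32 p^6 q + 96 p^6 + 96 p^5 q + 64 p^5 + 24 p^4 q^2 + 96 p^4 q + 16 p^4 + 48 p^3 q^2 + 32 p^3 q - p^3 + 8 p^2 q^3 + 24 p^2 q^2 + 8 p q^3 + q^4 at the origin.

The Hessian of f at 0 is [[0, 0], [0, 0]] with rank 0, so corank 2. A Groebner basis of the Jacobian ideal J(f) in C{p,q} is {q^4, p*q^2 + q^3/6, p^2}; counting standard monomials gives mu = 6. Corank 2; j^3 = -p^3 is a perfect cube, so E-series; the 4-jet and mu = 6 give E_6.

E6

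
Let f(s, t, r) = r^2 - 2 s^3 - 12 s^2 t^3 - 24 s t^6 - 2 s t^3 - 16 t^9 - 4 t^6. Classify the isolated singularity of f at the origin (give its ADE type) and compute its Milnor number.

Type E_7, Milnor number mu = 7.

The Hessian of f at 0 is [[0, 0, 0], [0, 0, 0], [0, 0, 2]] with rank 1, so corank 2. A Groebner basis of the Jacobian ideal J(f) in C{s,t,r} is {s^3, s*t^2, 3*s^2 + t^3, r}; counting standard monomials gives mu = 7. Corank 2; j^3 = -2*s^3 is a perfect cube, so E-series; the 4-jet and mu = 7 give E_7.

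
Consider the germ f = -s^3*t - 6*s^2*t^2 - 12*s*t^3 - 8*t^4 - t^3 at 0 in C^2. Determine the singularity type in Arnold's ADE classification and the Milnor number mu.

The Hessian of f at 0 has rank 0. Corank 2; j^3 = -t^3 is a perfect cube, so E-series; the 4-jet and mu = 7 give E_7.

Type E_{7}, Milnor number mu = 7.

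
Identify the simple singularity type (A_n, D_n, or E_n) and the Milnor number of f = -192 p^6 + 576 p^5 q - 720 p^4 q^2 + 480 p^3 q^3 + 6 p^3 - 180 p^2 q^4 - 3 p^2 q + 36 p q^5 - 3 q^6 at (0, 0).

Type D_{7}, Milnor number mu = 7.

The Hessian of f at 0 is [[0, 0], [0, 0]] with rank 0, so corank 2. A Groebner basis of the Jacobian ideal J(f) in C{p,q} is {p*q/12 + q^5, p*q^2, p^2 - p*q/2}; counting standard monomials gives mu = 7. Corank 2; j^3 = 3*p^2*(2*p - q) has shape L^2 M (L != M), so D-series; mu = 7 gives D_7.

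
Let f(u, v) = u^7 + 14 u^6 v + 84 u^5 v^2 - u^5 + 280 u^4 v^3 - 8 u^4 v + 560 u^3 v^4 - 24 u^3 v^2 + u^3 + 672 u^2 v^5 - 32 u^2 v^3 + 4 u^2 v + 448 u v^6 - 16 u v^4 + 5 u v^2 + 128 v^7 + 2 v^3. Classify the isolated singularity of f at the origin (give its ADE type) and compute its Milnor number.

Type D_6, Milnor number mu = 6.

The Hessian of f at 0 has rank 0. Corank 2; j^3 = (u + v)^2*(u + 2*v) has shape L^2 M (L != M), so D-series; mu = 6 gives D_6.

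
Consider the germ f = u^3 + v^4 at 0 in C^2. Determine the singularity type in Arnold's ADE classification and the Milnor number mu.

Type E_{6}, Milnor number mu = 6.

The Hessian of f at 0 is [[0, 0], [0, 0]] with rank 0, so corank 2. A Groebner basis of the Jacobian ideal J(f) in C{u,v} is {v^3, u^2}; counting standard monomials gives mu = 6. Corank 2; j^3 = u^3 is a perfect cube, so E-series; the 4-jet and mu = 6 give E_6.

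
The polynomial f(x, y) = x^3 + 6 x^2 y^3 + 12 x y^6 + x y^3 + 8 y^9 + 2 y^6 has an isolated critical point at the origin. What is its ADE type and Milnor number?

The Hessian of f at 0 has rank 0. Corank 2; j^3 = x^3 is a perfect cube, so E-series; the 4-jet and mu = 7 give E_7.

Type E_{7}, Milnor number mu = 7.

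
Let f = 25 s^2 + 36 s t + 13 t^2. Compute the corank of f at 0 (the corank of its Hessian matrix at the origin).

0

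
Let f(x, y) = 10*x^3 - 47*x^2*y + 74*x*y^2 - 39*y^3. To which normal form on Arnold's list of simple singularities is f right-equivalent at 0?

D_{4}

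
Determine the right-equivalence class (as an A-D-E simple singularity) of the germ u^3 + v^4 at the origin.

The Hessian of f at 0 has rank 0. Corank 2; j^3 = u^3 is a perfect cube, so E-series; the 4-jet and mu = 6 give E_6.

E_{6}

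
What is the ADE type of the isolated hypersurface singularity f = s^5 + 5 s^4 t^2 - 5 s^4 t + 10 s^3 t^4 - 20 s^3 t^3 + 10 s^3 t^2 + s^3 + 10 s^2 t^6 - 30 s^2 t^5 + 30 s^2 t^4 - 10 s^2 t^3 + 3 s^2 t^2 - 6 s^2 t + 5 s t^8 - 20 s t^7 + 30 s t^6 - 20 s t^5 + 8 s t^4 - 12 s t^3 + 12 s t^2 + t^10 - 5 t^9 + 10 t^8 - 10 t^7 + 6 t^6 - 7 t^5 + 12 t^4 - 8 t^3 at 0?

E_8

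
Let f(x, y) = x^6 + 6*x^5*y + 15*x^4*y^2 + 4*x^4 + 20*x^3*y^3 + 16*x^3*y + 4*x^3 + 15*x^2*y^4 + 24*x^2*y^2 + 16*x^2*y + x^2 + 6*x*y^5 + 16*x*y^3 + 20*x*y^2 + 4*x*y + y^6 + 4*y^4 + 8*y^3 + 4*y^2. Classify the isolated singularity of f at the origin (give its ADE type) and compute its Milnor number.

The Hessian of f at 0 is [[2, 4], [4, 8]] with rank 1, so corank 1. A Groebner basis of the Jacobian ideal J(f) in C{x,y} is {x*y^2 - 4*x*y + 3*x/4 - 13*y^2/2 + 3*y/2, 5*x*y/2 - x/2 + y^3 + 4*y^2 - y, x^2 + 2*x*y + x/2 + y^2 + y}; counting standard monomials gives mu = 5. Corank 1: A-series; mu = 5 gives A_5.

Type A_5, Milnor number mu = 5.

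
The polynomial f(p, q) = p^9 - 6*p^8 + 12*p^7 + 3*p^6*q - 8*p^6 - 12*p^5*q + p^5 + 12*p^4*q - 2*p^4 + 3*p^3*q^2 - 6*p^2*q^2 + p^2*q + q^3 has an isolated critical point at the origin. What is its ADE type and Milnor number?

Type D4, Milnor number mu = 4.

The Hessian of f at 0 is [[0, 0], [0, 0]] with rank 0, so corank 2. A Groebner basis of the Jacobian ideal J(f) in C{p,q} is {q^3, p^2 + 3*q^2, p*q}; counting standard monomials gives mu = 4. Corank 2; j^3 = q*(p^2 + q^2) splits into three distinct lines over C (the quadratic factor has nonzero discriminant), so D_4.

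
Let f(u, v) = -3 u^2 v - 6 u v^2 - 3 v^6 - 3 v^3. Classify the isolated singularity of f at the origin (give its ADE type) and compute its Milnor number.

The Hessian of f at 0 is [[0, 0], [0, 0]] with rank 0, so corank 2. A Groebner basis of the Jacobian ideal J(f) in C{u,v} is {u^2/6 + v^5 - v^2/6, u^3 + v^3, u*v + v^2}; counting standard monomials gives mu = 7. Corank 2; j^3 = -3*v*(u + v)^2 has shape L^2 M (L != M), so D-series; mu = 7 gives D_7.

Type D_7, Milnor number mu = 7.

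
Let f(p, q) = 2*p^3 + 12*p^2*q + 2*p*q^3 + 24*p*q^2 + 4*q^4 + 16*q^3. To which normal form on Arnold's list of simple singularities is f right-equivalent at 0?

The Hessian of f at 0 has rank 0. Corank 2; j^3 = 2*(p + 2*q)^3 is a perfect cube, so E-series; the 4-jet and mu = 7 give E_7.

E7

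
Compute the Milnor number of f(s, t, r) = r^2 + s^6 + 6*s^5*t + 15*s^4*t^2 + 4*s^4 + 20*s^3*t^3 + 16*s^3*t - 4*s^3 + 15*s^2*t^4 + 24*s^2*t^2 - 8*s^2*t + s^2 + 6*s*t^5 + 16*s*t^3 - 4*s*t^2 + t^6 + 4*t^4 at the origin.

5

The Hessian of f at 0 has rank 2. Corank 1: A-series; mu = 5 gives A_5.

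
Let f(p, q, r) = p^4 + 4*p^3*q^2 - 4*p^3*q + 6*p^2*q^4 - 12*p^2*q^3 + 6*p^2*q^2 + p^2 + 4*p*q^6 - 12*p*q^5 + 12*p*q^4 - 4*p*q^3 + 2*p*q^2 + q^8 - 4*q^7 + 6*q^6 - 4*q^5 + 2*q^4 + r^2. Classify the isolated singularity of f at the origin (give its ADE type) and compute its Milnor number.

The Hessian of f at 0 is [[2, 0, 0], [0, 0, 0], [0, 0, 2]] with rank 2, so corank 1. A Groebner basis of the Jacobian ideal J(f) in C{p,q,r} is {p^2, p*q, p + q^2, r}; counting standard monomials gives mu = 3. Corank 1: A-series; mu = 3 gives A_3.

Type A3, Milnor number mu = 3.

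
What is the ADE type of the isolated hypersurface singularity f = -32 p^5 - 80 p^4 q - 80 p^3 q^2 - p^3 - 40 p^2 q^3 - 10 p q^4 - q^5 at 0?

E8

The Hessian of f at 0 has rank 0. Corank 2; j^3 = -p^3 is a perfect cube, so E-series; the 5-jet and mu = 8 give E_8.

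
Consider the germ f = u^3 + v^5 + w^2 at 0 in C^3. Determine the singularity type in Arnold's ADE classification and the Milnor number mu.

The Hessian of f at 0 has rank 1. Corank 2; j^3 = u^3 is a perfect cube, so E-series; the 5-jet and mu = 8 give E_8.

Type E8, Milnor number mu = 8.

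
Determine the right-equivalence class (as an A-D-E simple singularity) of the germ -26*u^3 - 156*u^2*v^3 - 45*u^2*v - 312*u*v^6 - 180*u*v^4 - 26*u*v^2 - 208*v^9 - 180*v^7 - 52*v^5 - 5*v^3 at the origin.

D_{4}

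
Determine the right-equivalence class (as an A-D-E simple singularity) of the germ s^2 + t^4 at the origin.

A_3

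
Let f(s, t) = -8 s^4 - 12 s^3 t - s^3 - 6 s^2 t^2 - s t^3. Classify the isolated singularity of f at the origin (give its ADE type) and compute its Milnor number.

Type E7, Milnor number mu = 7.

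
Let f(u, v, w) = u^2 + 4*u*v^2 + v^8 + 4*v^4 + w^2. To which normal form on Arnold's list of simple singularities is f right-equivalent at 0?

A_{7}

The Hessian of f at 0 has rank 2. Corank 1: A-series; mu = 7 gives A_7.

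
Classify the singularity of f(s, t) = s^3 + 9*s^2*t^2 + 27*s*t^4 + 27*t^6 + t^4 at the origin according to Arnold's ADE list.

The Hessian of f at 0 is [[0, 0], [0, 0]] with rank 0, so corank 2. A Groebner basis of the Jacobian ideal J(f) in C{s,t} is {s^3, s^2*t, s^2/6 + s*t^2, t^3}; counting standard monomials gives mu = 6. Corank 2; j^3 = s^3 is a perfect cube, so E-series; the 4-jet and mu = 6 give E_6.

E_6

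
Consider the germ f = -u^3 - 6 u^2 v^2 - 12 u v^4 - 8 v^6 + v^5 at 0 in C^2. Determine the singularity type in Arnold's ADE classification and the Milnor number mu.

Type E8, Milnor number mu = 8.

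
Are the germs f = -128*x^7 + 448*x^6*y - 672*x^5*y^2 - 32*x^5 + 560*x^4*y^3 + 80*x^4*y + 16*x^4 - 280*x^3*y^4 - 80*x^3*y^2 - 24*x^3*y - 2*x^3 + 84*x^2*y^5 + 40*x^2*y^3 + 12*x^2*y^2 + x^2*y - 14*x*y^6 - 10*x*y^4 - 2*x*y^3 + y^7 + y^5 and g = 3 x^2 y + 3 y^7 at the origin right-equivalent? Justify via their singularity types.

Yes.

The Hessian of f at 0 is [[0, 0], [0, 0]] with rank 0, so corank 2. A Groebner basis of the Jacobian ideal J(f) in C{x,y} is {15*x^2/34 + x*y^3 + 11*x*y^2/34 + 13*x*y/68 - 13*y^3/68, 26*x^2/17 - 7*x*y^2/17 + 9*x*y/17 + y^4 - 9*y^3/17, x^3 + x^2/17 + 3*x*y^2/17 + x*y/17 - y^3/17, x^2*y + 7*x^2/34 - 13*x*y^2/34 - 3*x*y/68 + 3*y^3/68}; counting standard monomials gives mu = 8. Corank 2; j^3 = -x^2*(2*x - y) has shape L^2 M (L != M), so D-series; mu = 8 gives D_8. The Hessian of g at 0 is [[0, 0], [0, 0]] with rank 0, so corank 2. A Groebner basis of the Jacobian ideal J(g) in C{x,y} is {x^2/7 + y^6, x^3, x*y}; counting standard monomials gives mu = 8. Corank 2; j^3 = 3*x^2*y has shape L^2 M (L != M), so D-series; mu = 8 gives D_8. Both have type D_8, hence right-equivalent.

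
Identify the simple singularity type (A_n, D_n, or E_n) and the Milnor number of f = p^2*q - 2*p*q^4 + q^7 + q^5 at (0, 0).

Type D_6, Milnor number mu = 6.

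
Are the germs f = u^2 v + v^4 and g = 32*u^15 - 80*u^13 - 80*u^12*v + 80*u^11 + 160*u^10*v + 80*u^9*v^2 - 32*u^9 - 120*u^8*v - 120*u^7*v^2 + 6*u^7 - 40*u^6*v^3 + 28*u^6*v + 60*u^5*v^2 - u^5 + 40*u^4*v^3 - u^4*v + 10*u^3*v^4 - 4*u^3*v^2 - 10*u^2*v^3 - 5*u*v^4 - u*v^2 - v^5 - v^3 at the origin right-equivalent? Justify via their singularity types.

The Hessian of f at 0 has rank 0. Corank 2; j^3 = u^2*v has shape L^2 M (L != M), so D-series; mu = 5 gives D_5. The Hessian of g at 0 has rank 0. Corank 2; j^3 = -v^2*(u + v) has shape L^2 M (L != M), so D-series; mu = 6 gives D_6. f is D_5 but g is D_6, hence not right-equivalent.

No.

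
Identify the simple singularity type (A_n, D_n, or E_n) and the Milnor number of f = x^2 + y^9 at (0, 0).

Type A_{8}, Milnor number mu = 8.

The Hessian of f at 0 is [[2, 0], [0, 0]] with rank 1, so corank 1. A Groebner basis of the Jacobian ideal J(f) in C{x,y} is {y^8, x}; counting standard monomials gives mu = 8. Corank 1: A-series; mu = 8 gives A_8.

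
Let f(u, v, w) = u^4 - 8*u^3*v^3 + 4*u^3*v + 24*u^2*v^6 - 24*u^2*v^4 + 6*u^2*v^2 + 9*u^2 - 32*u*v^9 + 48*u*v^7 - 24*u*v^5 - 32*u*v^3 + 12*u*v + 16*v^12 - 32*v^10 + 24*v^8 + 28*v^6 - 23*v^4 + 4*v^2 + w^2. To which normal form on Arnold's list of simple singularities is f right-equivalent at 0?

A_{3}

The Hessian of f at 0 has rank 2. Corank 1: A-series; mu = 3 gives A_3.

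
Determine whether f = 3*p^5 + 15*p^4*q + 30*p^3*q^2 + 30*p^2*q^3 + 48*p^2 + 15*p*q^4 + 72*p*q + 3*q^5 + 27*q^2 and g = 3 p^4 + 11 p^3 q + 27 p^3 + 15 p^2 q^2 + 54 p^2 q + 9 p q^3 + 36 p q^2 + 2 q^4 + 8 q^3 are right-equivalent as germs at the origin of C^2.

The Hessian of f at 0 is [[96, 72], [72, 54]] with rank 1, so corank 1. A Groebner basis of the Jacobian ideal J(f) in C{p,q} is {q^4, p + 3*q/4}; counting standard monomials gives mu = 4. Corank 1: A-series; mu = 4 gives A_4. The Hessian of g at 0 is [[0, 0], [0, 0]] with rank 0, so corank 2. A Groebner basis of the Jacobian ideal J(g) in C{p,q} is {19683*p^2 + 26244*p*q + q^4 + 27*q^3 + 8748*q^2, p^3 + 270*p^2 + 360*p*q + 2*q^3/3 + 120*q^2, p^2*q - 243*p^2 - 324*p*q - 7*q^3/9 - 108*q^2, 162*p^2 + p*q^2 + 216*p*q + 8*q^3/9 + 72*q^2}; counting standard monomials gives mu = 7. Corank 2; j^3 = (3*p + 2*q)^3 is a perfect cube, so E-series; the 4-jet and mu = 7 give E_7. f is A_4 but g is E_7, hence not right-equivalent.

No.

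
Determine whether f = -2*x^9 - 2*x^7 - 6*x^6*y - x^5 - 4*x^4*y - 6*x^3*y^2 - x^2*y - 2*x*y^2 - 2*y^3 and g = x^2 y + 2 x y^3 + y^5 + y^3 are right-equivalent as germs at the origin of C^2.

Yes.

The Hessian of f at 0 is [[0, 0], [0, 0]] with rank 0, so corank 2. A Groebner basis of the Jacobian ideal J(f) in C{x,y} is {y^3, x^2 + 2*y^2, x*y + y^2}; counting standard monomials gives mu = 4. Corank 2; j^3 = -y*(x^2 + 2*x*y + 2*y^2) splits into three distinct lines over C (the quadratic factor has nonzero discriminant), so D_4. The Hessian of g at 0 is [[0, 0], [0, 0]] with rank 0, so corank 2. A Groebner basis of the Jacobian ideal J(g) in C{x,y} is {y^3, x^2 + 3*y^2, x*y}; counting standard monomials gives mu = 4. Corank 2; j^3 = y*(x^2 + y^2) splits into three distinct lines over C (the quadratic factor has nonzero discriminant), so D_4. Both have type D_4, hence right-equivalent.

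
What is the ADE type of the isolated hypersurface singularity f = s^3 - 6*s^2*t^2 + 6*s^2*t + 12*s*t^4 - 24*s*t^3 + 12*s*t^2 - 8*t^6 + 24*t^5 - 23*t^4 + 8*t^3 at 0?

E6

The Hessian of f at 0 is [[0, 0], [0, 0]] with rank 0, so corank 2. A Groebner basis of the Jacobian ideal J(f) in C{s,t} is {s^3 - 3*s^2 - 12*s*t - 12*t^2, s^2*t + s^2 + 4*s*t + 4*t^2, -s^2/4 + s*t^2 - s*t - t^2, t^3}; counting standard monomials gives mu = 6. Corank 2; j^3 = (s + 2*t)^3 is a perfect cube, so E-series; the 4-jet and mu = 6 give E_6.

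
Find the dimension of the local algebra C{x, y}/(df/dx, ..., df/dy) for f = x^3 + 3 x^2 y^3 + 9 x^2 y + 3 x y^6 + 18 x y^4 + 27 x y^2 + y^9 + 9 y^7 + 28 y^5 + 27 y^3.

8

The Hessian of f at 0 has rank 0. Corank 2; j^3 = (x + 3*y)^3 is a perfect cube, so E-series; the 5-jet and mu = 8 give E_8.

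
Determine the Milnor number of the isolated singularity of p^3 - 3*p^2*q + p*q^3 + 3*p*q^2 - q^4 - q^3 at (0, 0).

The Hessian of f at 0 has rank 0. Corank 2; j^3 = (p - q)^3 is a perfect cube, so E-series; the 4-jet and mu = 7 give E_7.

7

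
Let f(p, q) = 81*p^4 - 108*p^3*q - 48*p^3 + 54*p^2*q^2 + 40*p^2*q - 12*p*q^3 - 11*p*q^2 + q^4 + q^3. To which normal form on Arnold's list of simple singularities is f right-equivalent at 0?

D_5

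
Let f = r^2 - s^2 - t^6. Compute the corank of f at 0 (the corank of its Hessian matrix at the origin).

The Hessian at 0 is [[-2, 0, 0], [0, 0, 0], [0, 0, 2]] of rank 2; hence corank 1.

1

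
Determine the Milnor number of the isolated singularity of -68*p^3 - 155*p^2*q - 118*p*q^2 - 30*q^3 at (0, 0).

4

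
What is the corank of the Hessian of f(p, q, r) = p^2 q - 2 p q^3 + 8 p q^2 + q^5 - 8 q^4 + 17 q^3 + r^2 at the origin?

Hessian at 0 has rank 1.

2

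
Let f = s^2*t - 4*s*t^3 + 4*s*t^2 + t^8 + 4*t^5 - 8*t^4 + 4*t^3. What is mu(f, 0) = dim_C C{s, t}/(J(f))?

9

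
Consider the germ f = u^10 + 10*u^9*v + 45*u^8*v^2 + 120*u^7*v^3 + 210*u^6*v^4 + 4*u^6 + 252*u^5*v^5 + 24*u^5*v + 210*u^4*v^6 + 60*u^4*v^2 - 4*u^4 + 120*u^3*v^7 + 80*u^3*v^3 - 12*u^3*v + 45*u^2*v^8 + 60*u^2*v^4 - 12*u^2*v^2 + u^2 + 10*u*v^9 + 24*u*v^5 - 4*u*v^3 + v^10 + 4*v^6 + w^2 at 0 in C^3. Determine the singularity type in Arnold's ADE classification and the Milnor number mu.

Type A_{9}, Milnor number mu = 9.

The Hessian of f at 0 has rank 2. Corank 1: A-series; mu = 9 gives A_9.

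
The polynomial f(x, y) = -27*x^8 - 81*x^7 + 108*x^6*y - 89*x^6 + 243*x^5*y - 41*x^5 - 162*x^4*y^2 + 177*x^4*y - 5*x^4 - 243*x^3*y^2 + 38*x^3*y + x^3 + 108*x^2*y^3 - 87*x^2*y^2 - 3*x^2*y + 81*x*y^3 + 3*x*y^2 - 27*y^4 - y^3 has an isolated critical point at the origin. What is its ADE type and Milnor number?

Type E7, Milnor number mu = 7.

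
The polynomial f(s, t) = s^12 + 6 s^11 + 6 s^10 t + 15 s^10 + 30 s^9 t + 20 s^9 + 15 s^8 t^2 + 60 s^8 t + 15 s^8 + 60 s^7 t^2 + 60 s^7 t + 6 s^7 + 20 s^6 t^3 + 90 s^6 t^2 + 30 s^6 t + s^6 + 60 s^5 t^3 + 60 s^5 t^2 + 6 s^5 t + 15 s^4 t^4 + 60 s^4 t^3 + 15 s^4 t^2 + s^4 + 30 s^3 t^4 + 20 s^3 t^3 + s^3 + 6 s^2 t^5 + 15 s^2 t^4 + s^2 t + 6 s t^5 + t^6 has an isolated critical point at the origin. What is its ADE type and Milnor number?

Type D_7, Milnor number mu = 7.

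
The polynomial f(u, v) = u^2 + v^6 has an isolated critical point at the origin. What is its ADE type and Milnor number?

The Hessian of f at 0 has rank 1. Corank 1: A-series; mu = 5 gives A_5.

Type A_{5}, Milnor number mu = 5.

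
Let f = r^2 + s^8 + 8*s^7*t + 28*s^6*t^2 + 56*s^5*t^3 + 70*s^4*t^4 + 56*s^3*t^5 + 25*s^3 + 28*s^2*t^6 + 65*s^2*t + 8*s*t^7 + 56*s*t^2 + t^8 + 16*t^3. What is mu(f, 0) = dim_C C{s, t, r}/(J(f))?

9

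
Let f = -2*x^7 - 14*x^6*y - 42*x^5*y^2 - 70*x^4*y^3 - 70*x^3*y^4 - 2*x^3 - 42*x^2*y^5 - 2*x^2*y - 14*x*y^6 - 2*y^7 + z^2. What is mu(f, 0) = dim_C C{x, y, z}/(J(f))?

The Hessian of f at 0 is [[0, 0, 0], [0, 0, 0], [0, 0, 2]] with rank 1, so corank 2. A Groebner basis of the Jacobian ideal J(f) in C{x,y,z} is {-x*y/7 + y^6, x*y^2, x^2 + x*y, z}; counting standard monomials gives mu = 8. Corank 2; j^3 = -2*x^2*(x + y) has shape L^2 M (L != M), so D-series; mu = 8 gives D_8.

8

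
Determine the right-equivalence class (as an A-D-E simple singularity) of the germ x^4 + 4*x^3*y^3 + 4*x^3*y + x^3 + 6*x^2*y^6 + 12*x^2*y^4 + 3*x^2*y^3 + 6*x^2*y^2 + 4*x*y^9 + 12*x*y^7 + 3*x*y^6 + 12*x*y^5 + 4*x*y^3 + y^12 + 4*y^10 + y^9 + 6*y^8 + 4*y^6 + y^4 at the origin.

E_{6}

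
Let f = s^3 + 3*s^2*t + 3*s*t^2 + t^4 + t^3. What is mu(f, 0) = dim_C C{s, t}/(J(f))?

The Hessian of f at 0 is [[0, 0], [0, 0]] with rank 0, so corank 2. A Groebner basis of the Jacobian ideal J(f) in C{s,t} is {t^3, s^2 + 2*s*t + t^2}; counting standard monomials gives mu = 6. Corank 2; j^3 = (s + t)^3 is a perfect cube, so E-series; the 4-jet and mu = 6 give E_6.

6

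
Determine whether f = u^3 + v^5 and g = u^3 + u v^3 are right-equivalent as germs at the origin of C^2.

No.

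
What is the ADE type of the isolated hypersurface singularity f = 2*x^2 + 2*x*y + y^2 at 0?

The Hessian of f at 0 has rank 2. Corank 0: nondegenerate Morse point, so A_1.

A_{1}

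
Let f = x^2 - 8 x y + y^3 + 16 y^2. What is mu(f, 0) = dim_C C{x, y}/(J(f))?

The Hessian of f at 0 is [[2, -8], [-8, 32]] with rank 1, so corank 1. A Groebner basis of the Jacobian ideal J(f) in C{x,y} is {y^2, x - 4*y}; counting standard monomials gives mu = 2. Corank 1: A-series; mu = 2 gives A_2.

2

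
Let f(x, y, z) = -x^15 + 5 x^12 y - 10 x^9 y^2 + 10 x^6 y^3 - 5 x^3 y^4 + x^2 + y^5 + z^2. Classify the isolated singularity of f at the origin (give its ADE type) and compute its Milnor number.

Type A_4, Milnor number mu = 4.

The Hessian of f at 0 has rank 2. Corank 1: A-series; mu = 4 gives A_4.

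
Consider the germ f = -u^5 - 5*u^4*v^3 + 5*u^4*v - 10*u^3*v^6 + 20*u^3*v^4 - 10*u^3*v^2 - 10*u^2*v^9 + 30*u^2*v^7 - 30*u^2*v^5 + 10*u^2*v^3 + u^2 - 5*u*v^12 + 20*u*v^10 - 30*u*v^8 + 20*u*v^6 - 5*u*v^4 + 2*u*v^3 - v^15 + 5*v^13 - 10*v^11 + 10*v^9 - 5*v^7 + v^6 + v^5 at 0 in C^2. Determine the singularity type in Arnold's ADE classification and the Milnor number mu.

The Hessian of f at 0 has rank 1. Corank 1: A-series; mu = 4 gives A_4.

Type A_{4}, Milnor number mu = 4.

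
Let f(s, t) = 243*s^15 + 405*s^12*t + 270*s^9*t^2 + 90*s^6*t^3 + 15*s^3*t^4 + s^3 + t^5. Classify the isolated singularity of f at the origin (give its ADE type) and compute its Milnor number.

Type E8, Milnor number mu = 8.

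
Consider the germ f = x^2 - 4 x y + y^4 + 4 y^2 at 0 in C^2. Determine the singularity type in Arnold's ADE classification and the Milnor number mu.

The Hessian of f at 0 has rank 1. Corank 1: A-series; mu = 3 gives A_3.

Type A3, Milnor number mu = 3.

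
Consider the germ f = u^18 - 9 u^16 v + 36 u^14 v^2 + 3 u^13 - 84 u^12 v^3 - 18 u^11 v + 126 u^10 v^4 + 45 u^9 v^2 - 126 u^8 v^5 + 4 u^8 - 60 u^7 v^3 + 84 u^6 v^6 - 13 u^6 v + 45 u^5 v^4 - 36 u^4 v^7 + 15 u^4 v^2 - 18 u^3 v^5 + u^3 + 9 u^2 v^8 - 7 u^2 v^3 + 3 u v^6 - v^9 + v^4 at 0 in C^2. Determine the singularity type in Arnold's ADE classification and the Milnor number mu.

The Hessian of f at 0 is [[0, 0], [0, 0]] with rank 0, so corank 2. A Groebner basis of the Jacobian ideal J(f) in C{u,v} is {v^3, u^2}; counting standard monomials gives mu = 6. Corank 2; j^3 = u^3 is a perfect cube, so E-series; the 4-jet and mu = 6 give E_6.

Type E_{6}, Milnor number mu = 6.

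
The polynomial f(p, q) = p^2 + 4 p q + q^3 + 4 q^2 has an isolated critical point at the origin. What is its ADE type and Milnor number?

The Hessian of f at 0 is [[2, 4], [4, 8]] with rank 1, so corank 1. A Groebner basis of the Jacobian ideal J(f) in C{p,q} is {q^2, p + 2*q}; counting standard monomials gives mu = 2. Corank 1: A-series; mu = 2 gives A_2.

Type A_2, Milnor number mu = 2.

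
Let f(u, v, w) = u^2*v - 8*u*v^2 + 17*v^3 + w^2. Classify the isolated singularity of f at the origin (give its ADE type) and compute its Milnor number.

Type D4, Milnor number mu = 4.

The Hessian of f at 0 has rank 1. Corank 2; j^3 = v*(u^2 - 8*u*v + 17*v^2) splits into three distinct lines over C (the quadratic factor has nonzero discriminant), so D_4.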